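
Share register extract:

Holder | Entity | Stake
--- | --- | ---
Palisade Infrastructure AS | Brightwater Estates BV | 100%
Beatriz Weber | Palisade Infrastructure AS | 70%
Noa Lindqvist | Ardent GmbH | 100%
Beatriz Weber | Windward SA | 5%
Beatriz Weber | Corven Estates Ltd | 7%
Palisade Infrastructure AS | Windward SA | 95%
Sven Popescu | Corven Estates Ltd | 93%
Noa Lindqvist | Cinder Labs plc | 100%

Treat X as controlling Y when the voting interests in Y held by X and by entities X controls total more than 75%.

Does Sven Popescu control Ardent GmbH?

Sven holds 93% of Corven, so Sven controls Corven.
Neither Sven nor any entity Sven controls holds any voting interest in Ardent.
So Sven does not control Ardent.

No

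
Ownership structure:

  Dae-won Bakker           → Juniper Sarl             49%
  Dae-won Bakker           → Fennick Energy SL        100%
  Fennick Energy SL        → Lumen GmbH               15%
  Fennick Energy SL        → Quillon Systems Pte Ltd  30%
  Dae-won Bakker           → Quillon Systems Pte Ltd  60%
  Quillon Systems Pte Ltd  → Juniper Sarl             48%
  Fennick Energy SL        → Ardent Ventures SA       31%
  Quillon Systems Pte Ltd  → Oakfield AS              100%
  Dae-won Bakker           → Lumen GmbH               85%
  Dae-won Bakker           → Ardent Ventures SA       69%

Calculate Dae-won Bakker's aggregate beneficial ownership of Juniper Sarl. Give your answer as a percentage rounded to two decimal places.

92.20%

Dae-won reaches Juniper along 3 paths.
Direct stake: 49% = 49%.
Via Quillon: 60% × 48% = 28.8%.
Via Fennick → Quillon: 100% × 30% × 48% = 14.4%.
Total: 49% + 28.8% + 14.4% = 92.2%.
Rounded: 92.20%.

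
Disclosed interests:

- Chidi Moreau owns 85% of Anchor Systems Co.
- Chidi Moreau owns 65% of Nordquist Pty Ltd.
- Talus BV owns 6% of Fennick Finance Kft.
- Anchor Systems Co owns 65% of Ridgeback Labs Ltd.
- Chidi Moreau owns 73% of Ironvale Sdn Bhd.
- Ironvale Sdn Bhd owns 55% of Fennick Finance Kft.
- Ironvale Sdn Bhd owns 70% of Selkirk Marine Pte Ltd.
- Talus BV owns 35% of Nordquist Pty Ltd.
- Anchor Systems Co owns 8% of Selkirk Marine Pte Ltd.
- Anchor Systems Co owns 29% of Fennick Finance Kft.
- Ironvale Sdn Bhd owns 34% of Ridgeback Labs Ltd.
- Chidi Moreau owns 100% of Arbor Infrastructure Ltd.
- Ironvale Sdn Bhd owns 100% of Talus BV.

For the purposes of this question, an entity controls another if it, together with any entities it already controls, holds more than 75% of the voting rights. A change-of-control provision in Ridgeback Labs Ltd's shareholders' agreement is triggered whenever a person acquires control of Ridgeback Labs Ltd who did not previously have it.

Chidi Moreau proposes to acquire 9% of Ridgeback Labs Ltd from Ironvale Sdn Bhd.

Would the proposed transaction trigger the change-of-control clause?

The purchase adds only to Chidi's holdings (Ironvale's stake shrinks), so Chidi is the only person who could newly come to control Ridgeback.
Chidi holds 85% of Anchor, so Chidi controls Anchor.
Chidi holds 100% of Arbor, so Chidi controls Arbor.
In Ridgeback, Chidi's side holds only 65%, not > 75%.
So before the transaction, Chidi does not control Ridgeback.
After the purchase, Chidi holds 9% of Ridgeback directly, and Ironvale's stake falls to 25%.
After the transaction, Chidi's side holds 65% + 9% = 74% of Ridgeback, not > 75%, so Chidi still does not control Ridgeback.
No new person acquires control, so the clause is not triggered.

No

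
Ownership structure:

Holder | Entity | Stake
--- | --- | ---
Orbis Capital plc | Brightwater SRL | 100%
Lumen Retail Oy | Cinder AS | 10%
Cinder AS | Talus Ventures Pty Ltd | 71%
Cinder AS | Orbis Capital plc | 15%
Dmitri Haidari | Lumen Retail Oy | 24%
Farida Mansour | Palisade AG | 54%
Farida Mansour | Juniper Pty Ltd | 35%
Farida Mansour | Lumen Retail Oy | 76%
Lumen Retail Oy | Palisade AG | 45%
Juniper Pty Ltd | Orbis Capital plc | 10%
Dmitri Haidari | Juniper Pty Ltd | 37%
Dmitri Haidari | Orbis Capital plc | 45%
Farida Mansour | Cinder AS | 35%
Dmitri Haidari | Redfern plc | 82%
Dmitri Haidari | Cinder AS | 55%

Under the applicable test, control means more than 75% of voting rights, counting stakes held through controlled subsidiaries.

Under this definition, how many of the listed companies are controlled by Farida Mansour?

2

Farida holds 76% of Lumen, so Farida controls Lumen.
Lumen and Farida together hold 45% + 54% = 99% of Palisade, so Farida controls Palisade.
No other company's threshold is met.
Farida controls 2 companies.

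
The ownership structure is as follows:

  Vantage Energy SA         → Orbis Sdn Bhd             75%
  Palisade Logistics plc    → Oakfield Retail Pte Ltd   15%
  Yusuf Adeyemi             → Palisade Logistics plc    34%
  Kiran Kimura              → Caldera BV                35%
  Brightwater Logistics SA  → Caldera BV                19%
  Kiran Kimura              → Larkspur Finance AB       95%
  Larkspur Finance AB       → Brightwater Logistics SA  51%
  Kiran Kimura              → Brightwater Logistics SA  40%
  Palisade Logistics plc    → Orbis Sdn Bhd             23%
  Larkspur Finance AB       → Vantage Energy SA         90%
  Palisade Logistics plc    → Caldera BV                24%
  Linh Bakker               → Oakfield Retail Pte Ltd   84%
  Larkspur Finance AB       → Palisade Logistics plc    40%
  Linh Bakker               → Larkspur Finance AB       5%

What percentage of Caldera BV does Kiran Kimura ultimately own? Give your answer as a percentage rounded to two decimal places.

Kiran reaches Caldera along 4 paths.
Via Brightwater: 40% × 19% = 7.6%.
Via Larkspur → Brightwater: 95% × 51% × 19% = 9.2055%.
Via Larkspur → Palisade: 95% × 40% × 24% = 9.12%.
Direct stake: 35% = 35%.
Total: 7.6% + 9.2055% + 9.12% + 35% = 60.9255%.
Rounded: 60.93%.

60.93%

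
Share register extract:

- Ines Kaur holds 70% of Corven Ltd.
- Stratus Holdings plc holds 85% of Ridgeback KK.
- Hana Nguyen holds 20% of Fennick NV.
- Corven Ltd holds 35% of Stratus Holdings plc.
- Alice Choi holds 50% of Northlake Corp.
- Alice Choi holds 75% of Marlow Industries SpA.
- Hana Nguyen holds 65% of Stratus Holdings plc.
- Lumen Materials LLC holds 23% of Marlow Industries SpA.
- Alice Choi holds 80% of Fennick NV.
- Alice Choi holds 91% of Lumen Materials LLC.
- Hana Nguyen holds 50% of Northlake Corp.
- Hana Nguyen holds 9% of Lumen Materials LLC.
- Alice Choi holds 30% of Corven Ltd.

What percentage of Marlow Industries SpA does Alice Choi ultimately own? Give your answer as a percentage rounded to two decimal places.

95.93%

Alice reaches Marlow along 2 paths.
Via Lumen: 91% × 23% = 20.93%.
Direct stake: 75% = 75%.
Total: 20.93% + 75% = 95.93%.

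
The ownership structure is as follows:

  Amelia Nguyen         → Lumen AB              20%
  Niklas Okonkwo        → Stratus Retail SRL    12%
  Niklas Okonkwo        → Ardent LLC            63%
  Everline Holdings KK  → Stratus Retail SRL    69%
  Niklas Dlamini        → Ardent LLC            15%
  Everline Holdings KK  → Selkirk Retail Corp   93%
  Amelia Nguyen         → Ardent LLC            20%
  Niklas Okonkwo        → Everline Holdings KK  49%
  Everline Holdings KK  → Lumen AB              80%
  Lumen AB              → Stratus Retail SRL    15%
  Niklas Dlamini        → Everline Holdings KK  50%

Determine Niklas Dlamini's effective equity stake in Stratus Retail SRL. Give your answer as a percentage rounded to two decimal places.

40.50%

Niklas Dlamini reaches Stratus along 2 paths.
Via Everline → Lumen: 50% × 80% × 15% = 6%.
Via Everline: 50% × 69% = 34.5%.
Total: 6% + 34.5% = 40.5%.
Rounded: 40.50%.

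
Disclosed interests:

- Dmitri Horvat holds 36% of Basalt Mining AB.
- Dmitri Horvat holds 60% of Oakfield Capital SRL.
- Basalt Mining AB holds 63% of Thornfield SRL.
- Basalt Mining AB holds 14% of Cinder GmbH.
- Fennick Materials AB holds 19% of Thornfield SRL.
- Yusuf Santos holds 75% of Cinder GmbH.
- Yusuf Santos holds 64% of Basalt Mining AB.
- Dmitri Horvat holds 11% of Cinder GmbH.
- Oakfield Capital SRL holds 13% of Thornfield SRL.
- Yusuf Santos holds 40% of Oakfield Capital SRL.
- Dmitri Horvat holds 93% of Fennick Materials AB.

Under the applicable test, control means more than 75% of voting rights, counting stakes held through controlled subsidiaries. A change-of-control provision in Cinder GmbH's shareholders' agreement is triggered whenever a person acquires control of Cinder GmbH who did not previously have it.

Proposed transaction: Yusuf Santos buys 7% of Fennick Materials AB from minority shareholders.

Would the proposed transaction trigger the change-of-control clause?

The purchase changes only Yusuf's holdings, so Yusuf is the only person who could newly come to control Cinder.
Yusuf's largest direct stake is 75% in Cinder, which does not meet the threshold, so Yusuf controls no company.
In Cinder, Yusuf's side holds only 75%, not > 75%.
So before the transaction, Yusuf does not control Cinder.
After the purchase, Yusuf holds 7% of Fennick directly.
Yusuf's side now holds 7% of Fennick, not > 75%, so Yusuf still does not control Fennick.
After the transaction, Yusuf's side holds 75% of Cinder, not > 75%, so Yusuf still does not control Cinder.
No new person acquires control, so the clause is not triggered.

No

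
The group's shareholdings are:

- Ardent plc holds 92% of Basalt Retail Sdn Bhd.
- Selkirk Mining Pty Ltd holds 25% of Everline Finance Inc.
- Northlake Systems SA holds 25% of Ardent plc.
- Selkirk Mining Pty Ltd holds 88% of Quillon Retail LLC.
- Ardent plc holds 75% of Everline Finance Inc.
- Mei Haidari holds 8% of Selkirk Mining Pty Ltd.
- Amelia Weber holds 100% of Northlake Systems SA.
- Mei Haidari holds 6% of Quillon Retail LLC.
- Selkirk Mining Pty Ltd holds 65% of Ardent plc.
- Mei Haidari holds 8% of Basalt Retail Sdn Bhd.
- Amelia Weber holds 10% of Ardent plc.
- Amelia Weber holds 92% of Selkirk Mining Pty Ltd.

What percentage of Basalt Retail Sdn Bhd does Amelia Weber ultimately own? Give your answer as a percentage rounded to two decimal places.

Amelia reaches Basalt along 3 paths.
Via Northlake → Ardent: 100% × 25% × 92% = 23%.
Via Selkirk → Ardent: 92% × 65% × 92% = 55.016%.
Via Ardent: 10% × 92% = 9.2%.
Total: 23% + 55.016% + 9.2% = 87.216%.
Rounded: 87.22%.

87.22%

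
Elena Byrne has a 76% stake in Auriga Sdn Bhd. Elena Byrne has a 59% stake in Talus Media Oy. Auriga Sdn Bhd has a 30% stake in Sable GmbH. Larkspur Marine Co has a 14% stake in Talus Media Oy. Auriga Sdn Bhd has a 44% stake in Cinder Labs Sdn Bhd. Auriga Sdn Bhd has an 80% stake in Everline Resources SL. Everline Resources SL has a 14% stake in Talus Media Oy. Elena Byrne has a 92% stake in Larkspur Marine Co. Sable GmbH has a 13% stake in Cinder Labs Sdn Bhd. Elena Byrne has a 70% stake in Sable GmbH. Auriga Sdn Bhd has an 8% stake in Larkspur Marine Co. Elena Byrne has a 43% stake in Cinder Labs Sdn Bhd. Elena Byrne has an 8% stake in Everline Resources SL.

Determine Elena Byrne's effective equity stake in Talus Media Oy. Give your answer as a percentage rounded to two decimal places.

82.36%

Elena reaches Talus along 5 paths.
Via Auriga → Larkspur: 76% × 8% × 14% = 0.8512%.
Via Larkspur: 92% × 14% = 12.88%.
Direct stake: 59% = 59%.
Via Everline: 8% × 14% = 1.12%.
Via Auriga → Everline: 76% × 80% × 14% = 8.512%.
Total: 0.8512% + 12.88% + 59% + 1.12% + 8.512% = 82.3632%.
Rounded: 82.36%.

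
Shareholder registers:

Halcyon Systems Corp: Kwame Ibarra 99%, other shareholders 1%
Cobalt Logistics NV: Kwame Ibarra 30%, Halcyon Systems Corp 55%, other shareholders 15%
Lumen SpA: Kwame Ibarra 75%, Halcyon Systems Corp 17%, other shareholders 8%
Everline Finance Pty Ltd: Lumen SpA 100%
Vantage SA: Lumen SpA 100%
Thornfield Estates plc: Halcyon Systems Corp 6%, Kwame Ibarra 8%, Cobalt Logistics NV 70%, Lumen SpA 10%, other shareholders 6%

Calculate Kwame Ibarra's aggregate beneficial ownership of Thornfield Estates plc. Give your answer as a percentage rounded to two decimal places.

82.24%

Kwame reaches Thornfield along 6 paths.
Via Halcyon: 99% × 6% = 5.94%.
Direct stake: 8% = 8%.
Via Cobalt: 30% × 70% = 21%.
Via Halcyon → Cobalt: 99% × 55% × 70% = 38.115%.
Via Lumen: 75% × 10% = 7.5%.
Via Halcyon → Lumen: 99% × 17% × 10% = 1.683%.
Total: 5.94% + 8% + 21% + 38.115% + 7.5% + 1.683% = 82.238%.
Rounded: 82.24%.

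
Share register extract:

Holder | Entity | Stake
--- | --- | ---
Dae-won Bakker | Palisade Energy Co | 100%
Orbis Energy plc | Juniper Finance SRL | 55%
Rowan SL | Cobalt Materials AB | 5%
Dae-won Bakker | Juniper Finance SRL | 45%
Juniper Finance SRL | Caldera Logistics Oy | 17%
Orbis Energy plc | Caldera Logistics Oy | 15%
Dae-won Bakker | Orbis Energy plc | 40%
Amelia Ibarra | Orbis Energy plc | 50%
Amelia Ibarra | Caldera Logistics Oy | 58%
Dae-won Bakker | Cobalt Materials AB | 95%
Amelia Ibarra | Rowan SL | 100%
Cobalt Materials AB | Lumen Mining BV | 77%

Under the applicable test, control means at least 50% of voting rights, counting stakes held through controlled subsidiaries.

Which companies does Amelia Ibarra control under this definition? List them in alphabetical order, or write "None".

Amelia holds 50% of Orbis, so Amelia controls Orbis.
Amelia holds 100% of Rowan, so Amelia controls Rowan.
Orbis holds 55% of Juniper, so Amelia controls Juniper.
Orbis and Juniper and Amelia together hold 15% + 17% + 58% = 90% of Caldera, so Amelia controls Caldera.
No other company's threshold is met.

Caldera Logistics Oy, Juniper Finance SRL, Orbis Energy plc, Rowan SL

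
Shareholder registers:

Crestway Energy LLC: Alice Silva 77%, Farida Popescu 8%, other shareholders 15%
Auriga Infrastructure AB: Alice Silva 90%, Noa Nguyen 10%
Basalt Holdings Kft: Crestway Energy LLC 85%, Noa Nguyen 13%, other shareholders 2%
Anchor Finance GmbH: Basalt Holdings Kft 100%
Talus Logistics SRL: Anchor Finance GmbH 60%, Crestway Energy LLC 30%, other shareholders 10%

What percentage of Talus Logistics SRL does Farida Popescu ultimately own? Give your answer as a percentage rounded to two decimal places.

Farida reaches Talus along 2 paths.
Via Crestway → Basalt → Anchor: 8% × 85% × 100% × 60% = 4.08%.
Via Crestway: 8% × 30% = 2.4%.
Total: 4.08% + 2.4% = 6.48%.

6.48%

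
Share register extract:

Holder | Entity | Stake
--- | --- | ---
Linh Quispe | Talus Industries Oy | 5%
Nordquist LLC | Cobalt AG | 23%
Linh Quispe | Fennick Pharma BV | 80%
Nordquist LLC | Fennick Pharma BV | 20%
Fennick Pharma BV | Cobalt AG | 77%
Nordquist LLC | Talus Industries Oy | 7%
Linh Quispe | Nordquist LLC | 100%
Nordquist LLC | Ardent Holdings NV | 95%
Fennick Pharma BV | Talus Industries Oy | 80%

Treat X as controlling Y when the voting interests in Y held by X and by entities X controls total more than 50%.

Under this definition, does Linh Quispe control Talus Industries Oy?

Linh holds 100% of Nordquist, so Linh controls Nordquist.
Nordquist and Linh together hold 20% + 80% = 100% of Fennick, so Linh controls Fennick.
Nordquist and Fennick and Linh together hold 7% + 80% + 5% = 92% of Talus, so Linh controls Talus.

Yes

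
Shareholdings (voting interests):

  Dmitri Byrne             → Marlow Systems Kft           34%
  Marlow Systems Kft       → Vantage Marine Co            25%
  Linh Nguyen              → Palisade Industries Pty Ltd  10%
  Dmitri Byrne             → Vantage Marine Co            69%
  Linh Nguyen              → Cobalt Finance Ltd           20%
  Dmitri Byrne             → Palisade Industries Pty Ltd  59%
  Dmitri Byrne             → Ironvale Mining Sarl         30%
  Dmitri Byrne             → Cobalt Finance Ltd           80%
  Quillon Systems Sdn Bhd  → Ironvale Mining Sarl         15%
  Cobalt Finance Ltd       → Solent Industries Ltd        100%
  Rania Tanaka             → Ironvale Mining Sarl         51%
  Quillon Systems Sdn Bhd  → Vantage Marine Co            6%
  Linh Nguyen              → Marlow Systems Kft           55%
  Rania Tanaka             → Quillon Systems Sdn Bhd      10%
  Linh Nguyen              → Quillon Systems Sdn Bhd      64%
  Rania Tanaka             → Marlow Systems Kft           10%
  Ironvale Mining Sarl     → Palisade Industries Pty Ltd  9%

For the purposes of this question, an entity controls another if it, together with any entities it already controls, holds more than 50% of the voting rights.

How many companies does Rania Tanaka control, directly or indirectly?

1

Rania holds 51% of Ironvale, so Rania controls Ironvale.
No other company's threshold is met.
Rania controls 1 company.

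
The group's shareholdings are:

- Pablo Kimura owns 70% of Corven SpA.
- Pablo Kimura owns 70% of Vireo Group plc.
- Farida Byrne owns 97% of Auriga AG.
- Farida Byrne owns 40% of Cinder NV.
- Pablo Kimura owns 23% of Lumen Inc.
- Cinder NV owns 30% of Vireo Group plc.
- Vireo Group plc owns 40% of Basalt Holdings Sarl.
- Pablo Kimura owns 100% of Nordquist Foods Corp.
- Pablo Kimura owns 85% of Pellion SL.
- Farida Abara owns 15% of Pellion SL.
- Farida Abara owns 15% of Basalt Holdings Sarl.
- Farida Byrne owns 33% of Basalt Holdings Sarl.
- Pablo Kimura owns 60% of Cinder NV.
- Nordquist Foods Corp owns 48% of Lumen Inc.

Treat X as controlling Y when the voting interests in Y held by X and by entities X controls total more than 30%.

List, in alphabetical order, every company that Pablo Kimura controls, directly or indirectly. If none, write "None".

Basalt Holdings Sarl, Cinder NV, Corven SpA, Lumen Inc, Nordquist Foods Corp, Pellion SL, Vireo Group plc

Pablo holds 70% of Corven, so Pablo controls Corven.
Pablo holds 60% of Cinder, so Pablo controls Cinder.
Cinder and Pablo together hold 30% + 70% = 100% of Vireo, so Pablo controls Vireo.
Vireo holds 40% of Basalt, so Pablo controls Basalt.
Pablo holds 85% of Pellion, so Pablo controls Pellion.
Pablo holds 100% of Nordquist, so Pablo controls Nordquist.
Nordquist and Pablo together hold 48% + 23% = 71% of Lumen, so Pablo controls Lumen.
No other company's threshold is met.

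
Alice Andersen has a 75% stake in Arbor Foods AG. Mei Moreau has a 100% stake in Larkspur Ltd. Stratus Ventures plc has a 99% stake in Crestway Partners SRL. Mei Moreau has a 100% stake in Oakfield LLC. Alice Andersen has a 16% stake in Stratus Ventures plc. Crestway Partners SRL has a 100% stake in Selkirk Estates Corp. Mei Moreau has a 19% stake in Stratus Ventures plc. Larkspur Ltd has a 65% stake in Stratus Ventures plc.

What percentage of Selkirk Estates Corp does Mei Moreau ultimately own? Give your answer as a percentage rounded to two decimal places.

Mei reaches Selkirk along 2 paths.
Via Stratus → Crestway: 19% × 99% × 100% = 18.81%.
Via Larkspur → Stratus → Crestway: 100% × 65% × 99% × 100% = 64.35%.
Total: 18.81% + 64.35% = 83.16%.

83.16%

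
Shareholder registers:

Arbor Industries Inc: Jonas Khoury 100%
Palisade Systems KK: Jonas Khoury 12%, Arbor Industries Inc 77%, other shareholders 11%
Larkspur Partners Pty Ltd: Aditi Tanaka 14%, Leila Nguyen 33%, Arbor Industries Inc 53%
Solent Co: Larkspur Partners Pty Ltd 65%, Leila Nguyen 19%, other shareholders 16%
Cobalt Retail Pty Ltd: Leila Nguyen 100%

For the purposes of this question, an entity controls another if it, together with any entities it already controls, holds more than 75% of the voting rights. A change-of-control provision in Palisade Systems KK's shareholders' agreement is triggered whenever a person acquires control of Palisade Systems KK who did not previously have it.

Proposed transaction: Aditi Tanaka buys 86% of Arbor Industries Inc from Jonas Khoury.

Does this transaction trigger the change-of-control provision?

Yes

The purchase adds only to Aditi's holdings (Jonas's stake shrinks), so Aditi is the only person who could newly come to control Palisade.
Aditi's largest direct stake is 14% in Larkspur, which does not meet the threshold, so Aditi controls no company.
Neither Aditi nor any entity Aditi controls holds any voting interest in Palisade.
So before the transaction, Aditi does not control Palisade.
After the purchase, Aditi holds 86% of Arbor directly, and Jonas's stake falls to 14%.
Aditi holds 86% of Arbor, so Aditi controls Arbor.
Arbor holds 77% of Palisade, so Aditi controls Palisade.
Aditi did not control Palisade before and does after, so the clause is triggered.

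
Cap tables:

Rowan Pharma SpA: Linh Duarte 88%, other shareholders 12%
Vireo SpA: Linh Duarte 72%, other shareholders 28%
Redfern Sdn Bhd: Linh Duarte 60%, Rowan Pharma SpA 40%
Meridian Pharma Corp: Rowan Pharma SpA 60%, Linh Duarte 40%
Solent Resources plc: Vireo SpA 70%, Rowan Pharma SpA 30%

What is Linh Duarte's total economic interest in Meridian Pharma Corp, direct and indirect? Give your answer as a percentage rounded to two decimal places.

92.80%

Linh reaches Meridian along 2 paths.
Via Rowan: 88% × 60% = 52.8%.
Direct stake: 40% = 40%.
Total: 52.8% + 40% = 92.8%.
Rounded: 92.80%.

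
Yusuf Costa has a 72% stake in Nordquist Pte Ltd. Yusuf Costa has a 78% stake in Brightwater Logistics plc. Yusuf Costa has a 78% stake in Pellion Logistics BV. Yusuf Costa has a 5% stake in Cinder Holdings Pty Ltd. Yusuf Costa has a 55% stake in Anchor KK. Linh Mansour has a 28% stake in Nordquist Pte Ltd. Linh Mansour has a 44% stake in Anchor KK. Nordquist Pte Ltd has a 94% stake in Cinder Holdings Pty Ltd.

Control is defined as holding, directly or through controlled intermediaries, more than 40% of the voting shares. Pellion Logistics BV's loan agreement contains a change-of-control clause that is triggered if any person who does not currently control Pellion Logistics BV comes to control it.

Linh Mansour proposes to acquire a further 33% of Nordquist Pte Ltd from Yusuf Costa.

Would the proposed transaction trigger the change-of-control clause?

The purchase adds only to Linh's holdings (Yusuf's stake shrinks), so Linh is the only person who could newly come to control Pellion.
Linh holds 44% of Anchor, so Linh controls Anchor.
Neither Linh nor any entity Linh controls holds any voting interest in Pellion.
So before the transaction, Linh does not control Pellion.
After the purchase, Linh's direct stake in Nordquist rises to 28% + 33% = 61%, and Yusuf's stake falls to 39%.
Linh holds 61% of Nordquist, so Linh controls Nordquist.
Nordquist holds 94% of Cinder, so Linh controls Cinder.
After the transaction, neither Linh nor any entity Linh controls holds a voting interest in Pellion, so Linh still does not control it.
No new person acquires control, so the clause is not triggered.

No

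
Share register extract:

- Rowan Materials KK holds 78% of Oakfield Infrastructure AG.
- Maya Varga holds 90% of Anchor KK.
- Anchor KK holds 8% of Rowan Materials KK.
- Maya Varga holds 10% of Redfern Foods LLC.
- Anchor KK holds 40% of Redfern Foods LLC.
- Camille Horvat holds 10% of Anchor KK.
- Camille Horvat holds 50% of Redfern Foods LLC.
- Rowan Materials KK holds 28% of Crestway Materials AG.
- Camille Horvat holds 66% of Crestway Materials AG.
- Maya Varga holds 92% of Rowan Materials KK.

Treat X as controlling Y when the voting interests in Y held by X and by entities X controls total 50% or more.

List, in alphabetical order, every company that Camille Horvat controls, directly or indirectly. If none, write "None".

Camille holds 50% of Redfern, so Camille controls Redfern.
Camille holds 66% of Crestway, so Camille controls Crestway.
No other company's threshold is met.

Crestway Materials AG, Redfern Foods LLC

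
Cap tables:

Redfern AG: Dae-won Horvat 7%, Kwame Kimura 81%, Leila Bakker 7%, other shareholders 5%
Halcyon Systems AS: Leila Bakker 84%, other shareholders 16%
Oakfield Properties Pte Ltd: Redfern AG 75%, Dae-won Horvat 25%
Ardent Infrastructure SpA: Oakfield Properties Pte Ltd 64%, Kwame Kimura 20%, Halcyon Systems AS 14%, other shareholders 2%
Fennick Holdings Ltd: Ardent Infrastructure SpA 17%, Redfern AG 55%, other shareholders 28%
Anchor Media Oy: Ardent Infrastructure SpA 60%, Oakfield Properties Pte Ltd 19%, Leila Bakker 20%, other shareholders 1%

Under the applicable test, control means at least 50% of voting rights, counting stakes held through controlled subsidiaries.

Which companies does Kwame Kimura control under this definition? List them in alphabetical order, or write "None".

Kwame holds 81% of Redfern, so Kwame controls Redfern.
Redfern holds 75% of Oakfield, so Kwame controls Oakfield.
Oakfield and Kwame together hold 64% + 20% = 84% of Ardent, so Kwame controls Ardent.
Ardent and Redfern together hold 17% + 55% = 72% of Fennick, so Kwame controls Fennick.
Ardent and Oakfield together hold 60% + 19% = 79% of Anchor, so Kwame controls Anchor.
No other company's threshold is met.

Anchor Media Oy, Ardent Infrastructure SpA, Fennick Holdings Ltd, Oakfield Properties Pte Ltd, Redfern AG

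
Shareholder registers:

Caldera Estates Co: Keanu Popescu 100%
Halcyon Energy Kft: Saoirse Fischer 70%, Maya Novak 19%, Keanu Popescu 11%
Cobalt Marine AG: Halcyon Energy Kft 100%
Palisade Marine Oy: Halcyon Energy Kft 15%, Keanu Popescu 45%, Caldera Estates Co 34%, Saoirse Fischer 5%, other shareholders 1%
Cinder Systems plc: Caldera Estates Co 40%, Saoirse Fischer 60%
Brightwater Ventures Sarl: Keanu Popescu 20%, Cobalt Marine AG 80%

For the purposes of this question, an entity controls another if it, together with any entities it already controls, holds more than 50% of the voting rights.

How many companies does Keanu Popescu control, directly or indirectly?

Keanu holds 100% of Caldera, so Keanu controls Caldera.
Keanu and Caldera together hold 45% + 34% = 79% of Palisade, so Keanu controls Palisade.
No other company's threshold is met.
Keanu controls 2 companies.

2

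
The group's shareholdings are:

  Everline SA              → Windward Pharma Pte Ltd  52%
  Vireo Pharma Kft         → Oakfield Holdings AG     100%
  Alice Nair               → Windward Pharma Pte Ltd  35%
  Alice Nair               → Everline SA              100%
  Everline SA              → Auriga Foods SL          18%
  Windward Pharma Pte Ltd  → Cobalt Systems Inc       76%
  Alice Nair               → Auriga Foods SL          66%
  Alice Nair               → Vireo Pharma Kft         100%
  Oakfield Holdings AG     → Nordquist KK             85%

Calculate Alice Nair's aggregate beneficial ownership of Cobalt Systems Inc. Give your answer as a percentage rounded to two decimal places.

Alice reaches Cobalt along 2 paths.
Via Everline → Windward: 100% × 52% × 76% = 39.52%.
Via Windward: 35% × 76% = 26.6%.
Total: 39.52% + 26.6% = 66.12%.

66.12%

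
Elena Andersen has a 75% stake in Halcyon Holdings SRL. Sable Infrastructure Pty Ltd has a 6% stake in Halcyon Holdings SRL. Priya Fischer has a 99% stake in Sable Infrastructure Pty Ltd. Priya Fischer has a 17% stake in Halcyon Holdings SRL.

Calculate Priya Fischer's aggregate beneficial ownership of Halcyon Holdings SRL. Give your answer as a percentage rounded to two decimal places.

Priya reaches Halcyon along 2 paths.
Direct stake: 17% = 17%.
Via Sable: 99% × 6% = 5.94%.
Total: 17% + 5.94% = 22.94%.

22.94%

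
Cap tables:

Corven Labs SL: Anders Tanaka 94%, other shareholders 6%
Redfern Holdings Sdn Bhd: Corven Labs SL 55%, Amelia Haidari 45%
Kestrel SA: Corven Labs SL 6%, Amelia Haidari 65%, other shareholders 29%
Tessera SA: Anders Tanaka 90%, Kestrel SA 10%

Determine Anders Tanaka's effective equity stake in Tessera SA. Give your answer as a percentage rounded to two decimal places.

90.56%

Anders reaches Tessera along 2 paths.
Direct stake: 90% = 90%.
Via Corven → Kestrel: 94% × 6% × 10% = 0.564%.
Total: 90% + 0.564% = 90.564%.
Rounded: 90.56%.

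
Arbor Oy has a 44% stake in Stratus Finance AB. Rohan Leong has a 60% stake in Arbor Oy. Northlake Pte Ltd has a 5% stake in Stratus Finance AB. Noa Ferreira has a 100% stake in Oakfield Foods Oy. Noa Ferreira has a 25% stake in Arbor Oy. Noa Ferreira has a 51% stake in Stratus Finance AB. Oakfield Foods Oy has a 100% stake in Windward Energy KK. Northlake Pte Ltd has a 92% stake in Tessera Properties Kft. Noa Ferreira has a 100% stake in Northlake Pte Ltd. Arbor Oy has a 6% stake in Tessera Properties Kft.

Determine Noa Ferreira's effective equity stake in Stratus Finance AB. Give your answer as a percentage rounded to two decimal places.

Noa reaches Stratus along 3 paths.
Direct stake: 51% = 51%.
Via Arbor: 25% × 44% = 11%.
Via Northlake: 100% × 5% = 5%.
Total: 51% + 11% + 5% = 67%.
Rounded: 67.00%.

67.00%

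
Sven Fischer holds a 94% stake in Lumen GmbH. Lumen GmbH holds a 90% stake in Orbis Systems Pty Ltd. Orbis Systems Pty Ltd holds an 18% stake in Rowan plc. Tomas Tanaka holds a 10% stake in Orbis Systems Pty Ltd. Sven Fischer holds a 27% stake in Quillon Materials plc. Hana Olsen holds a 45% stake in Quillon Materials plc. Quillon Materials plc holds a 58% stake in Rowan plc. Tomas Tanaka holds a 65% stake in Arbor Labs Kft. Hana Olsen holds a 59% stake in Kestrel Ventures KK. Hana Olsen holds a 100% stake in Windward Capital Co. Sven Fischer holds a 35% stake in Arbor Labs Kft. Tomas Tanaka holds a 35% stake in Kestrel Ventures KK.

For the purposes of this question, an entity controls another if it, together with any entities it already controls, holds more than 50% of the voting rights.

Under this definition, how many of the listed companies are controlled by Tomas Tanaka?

1

Tomas holds 65% of Arbor, so Tomas controls Arbor.
No other company's threshold is met.
Tomas controls 1 company.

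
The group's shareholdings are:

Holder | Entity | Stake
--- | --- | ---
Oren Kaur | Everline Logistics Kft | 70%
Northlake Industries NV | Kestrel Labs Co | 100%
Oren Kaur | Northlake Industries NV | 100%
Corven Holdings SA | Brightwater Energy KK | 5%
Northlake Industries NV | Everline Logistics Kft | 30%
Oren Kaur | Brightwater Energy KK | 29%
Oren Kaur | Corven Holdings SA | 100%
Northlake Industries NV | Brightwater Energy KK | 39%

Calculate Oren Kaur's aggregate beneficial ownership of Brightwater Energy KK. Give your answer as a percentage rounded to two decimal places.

73.00%

Oren reaches Brightwater along 3 paths.
Via Corven: 100% × 5% = 5%.
Direct stake: 29% = 29%.
Via Northlake: 100% × 39% = 39%.
Total: 5% + 29% + 39% = 73%.
Rounded: 73.00%.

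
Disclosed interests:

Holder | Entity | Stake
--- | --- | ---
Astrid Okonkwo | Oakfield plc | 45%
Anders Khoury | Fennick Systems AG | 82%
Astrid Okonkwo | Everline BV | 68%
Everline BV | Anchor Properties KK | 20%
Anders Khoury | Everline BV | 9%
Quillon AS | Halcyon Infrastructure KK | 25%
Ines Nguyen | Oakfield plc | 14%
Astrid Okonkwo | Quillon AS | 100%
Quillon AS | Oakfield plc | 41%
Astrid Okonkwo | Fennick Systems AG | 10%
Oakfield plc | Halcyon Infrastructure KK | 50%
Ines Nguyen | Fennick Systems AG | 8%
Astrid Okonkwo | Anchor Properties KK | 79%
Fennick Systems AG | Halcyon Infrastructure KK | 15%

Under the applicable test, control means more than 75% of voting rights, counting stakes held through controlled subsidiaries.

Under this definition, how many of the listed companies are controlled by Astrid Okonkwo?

3

Astrid holds 100% of Quillon, so Astrid controls Quillon.
Astrid and Quillon together hold 45% + 41% = 86% of Oakfield, so Astrid controls Oakfield.
Astrid holds 79% of Anchor, so Astrid controls Anchor.
No other company's threshold is met.
Astrid controls 3 companies.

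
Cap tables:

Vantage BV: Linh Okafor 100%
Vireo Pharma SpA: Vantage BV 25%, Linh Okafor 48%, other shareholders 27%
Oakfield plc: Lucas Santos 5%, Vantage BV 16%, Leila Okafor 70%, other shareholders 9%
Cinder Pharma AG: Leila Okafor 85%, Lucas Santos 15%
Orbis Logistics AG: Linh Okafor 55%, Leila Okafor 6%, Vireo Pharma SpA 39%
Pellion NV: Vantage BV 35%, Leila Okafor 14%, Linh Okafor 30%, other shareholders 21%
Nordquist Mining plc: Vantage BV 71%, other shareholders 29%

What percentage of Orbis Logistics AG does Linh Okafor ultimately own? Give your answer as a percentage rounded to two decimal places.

Linh reaches Orbis along 3 paths.
Direct stake: 55% = 55%.
Via Vantage → Vireo: 100% × 25% × 39% = 9.75%.
Via Vireo: 48% × 39% = 18.72%.
Total: 55% + 9.75% + 18.72% = 83.47%.

83.47%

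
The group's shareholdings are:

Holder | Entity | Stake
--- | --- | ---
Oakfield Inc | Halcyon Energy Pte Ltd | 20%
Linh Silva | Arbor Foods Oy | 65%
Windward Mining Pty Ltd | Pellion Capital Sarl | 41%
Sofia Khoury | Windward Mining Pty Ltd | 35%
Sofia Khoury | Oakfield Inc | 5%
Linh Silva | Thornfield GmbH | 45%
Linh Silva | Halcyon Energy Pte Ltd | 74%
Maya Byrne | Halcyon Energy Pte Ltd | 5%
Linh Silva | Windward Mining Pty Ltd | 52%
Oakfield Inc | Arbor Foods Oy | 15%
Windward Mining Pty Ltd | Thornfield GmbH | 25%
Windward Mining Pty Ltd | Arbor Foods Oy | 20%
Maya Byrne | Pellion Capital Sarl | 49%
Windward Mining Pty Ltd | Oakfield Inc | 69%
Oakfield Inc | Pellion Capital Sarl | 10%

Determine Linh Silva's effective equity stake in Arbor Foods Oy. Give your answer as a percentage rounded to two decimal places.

Linh reaches Arbor along 3 paths.
Direct stake: 65% = 65%.
Via Windward: 52% × 20% = 10.4%.
Via Windward → Oakfield: 52% × 69% × 15% = 5.382%.
Total: 65% + 10.4% + 5.382% = 80.782%.
Rounded: 80.78%.

80.78%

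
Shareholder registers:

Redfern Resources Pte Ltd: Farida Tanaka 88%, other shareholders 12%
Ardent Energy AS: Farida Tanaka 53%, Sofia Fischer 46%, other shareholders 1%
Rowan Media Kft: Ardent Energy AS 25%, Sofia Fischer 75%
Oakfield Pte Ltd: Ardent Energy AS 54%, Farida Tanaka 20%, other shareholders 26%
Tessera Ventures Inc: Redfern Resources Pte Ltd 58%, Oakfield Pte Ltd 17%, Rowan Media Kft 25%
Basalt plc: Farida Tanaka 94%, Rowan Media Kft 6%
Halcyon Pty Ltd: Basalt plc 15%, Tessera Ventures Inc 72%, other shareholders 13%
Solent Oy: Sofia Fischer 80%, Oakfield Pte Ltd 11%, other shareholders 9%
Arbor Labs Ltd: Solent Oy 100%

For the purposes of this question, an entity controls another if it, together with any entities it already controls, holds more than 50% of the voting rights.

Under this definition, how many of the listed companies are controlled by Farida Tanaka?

Farida holds 88% of Redfern, so Farida controls Redfern.
Farida holds 53% of Ardent, so Farida controls Ardent.
Ardent and Farida together hold 54% + 20% = 74% of Oakfield, so Farida controls Oakfield.
Redfern and Oakfield together hold 58% + 17% = 75% of Tessera, so Farida controls Tessera.
Farida holds 94% of Basalt, so Farida controls Basalt.
Basalt and Tessera together hold 15% + 72% = 87% of Halcyon, so Farida controls Halcyon.
No other company's threshold is met.
Farida controls 6 companies.

6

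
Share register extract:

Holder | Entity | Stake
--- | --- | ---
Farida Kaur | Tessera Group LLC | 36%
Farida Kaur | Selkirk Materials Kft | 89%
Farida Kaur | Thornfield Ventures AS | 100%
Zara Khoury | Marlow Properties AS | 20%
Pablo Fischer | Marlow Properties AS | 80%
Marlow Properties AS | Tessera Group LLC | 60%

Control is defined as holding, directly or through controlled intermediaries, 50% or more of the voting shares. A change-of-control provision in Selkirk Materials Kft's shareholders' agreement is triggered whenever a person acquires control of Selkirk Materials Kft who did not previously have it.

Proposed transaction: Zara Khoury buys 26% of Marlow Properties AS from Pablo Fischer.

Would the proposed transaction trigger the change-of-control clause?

The purchase adds only to Zara's holdings (Pablo's stake shrinks), so Zara is the only person who could newly come to control Selkirk.
Zara's largest direct stake is 20% in Marlow, which does not meet the threshold, so Zara controls no company.
Neither Zara nor any entity Zara controls holds any voting interest in Selkirk.
So before the transaction, Zara does not control Selkirk.
After the purchase, Zara's direct stake in Marlow rises to 20% + 26% = 46%, and Pablo's stake falls to 54%.
Zara's side now holds 46% of Marlow, not ≥ 50%, so Zara still does not control Marlow.
After the transaction, neither Zara nor any entity Zara controls holds a voting interest in Selkirk, so Zara still does not control it.
No new person acquires control, so the clause is not triggered.

No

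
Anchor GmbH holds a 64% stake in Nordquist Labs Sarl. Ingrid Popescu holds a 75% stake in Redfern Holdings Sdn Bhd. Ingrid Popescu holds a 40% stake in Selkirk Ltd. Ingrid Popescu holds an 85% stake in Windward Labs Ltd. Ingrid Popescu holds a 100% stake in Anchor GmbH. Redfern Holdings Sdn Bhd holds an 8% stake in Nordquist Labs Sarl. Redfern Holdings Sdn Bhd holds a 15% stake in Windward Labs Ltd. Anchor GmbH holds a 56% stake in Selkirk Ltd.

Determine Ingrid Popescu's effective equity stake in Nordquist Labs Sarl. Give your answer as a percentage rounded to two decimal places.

Ingrid reaches Nordquist along 2 paths.
Via Anchor: 100% × 64% = 64%.
Via Redfern: 75% × 8% = 6%.
Total: 64% + 6% = 70%.
Rounded: 70.00%.

70.00%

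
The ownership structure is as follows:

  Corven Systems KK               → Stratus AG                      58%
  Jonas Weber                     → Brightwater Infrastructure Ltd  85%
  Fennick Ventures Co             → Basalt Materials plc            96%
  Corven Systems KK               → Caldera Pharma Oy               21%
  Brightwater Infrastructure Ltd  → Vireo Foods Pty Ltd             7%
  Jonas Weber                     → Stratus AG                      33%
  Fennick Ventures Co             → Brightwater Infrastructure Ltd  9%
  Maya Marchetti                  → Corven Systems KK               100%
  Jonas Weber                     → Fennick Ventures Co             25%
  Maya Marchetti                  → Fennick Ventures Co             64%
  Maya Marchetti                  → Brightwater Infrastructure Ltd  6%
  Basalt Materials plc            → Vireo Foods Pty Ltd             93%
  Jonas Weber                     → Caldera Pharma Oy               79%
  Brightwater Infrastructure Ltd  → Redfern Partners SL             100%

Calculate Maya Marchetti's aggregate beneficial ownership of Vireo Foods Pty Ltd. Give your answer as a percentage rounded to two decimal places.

Maya reaches Vireo along 3 paths.
Via Brightwater: 6% × 7% = 0.42%.
Via Fennick → Brightwater: 64% × 9% × 7% = 0.4032%.
Via Fennick → Basalt: 64% × 96% × 93% = 57.1392%.
Total: 0.42% + 0.4032% + 57.1392% = 57.9624%.
Rounded: 57.96%.

57.96%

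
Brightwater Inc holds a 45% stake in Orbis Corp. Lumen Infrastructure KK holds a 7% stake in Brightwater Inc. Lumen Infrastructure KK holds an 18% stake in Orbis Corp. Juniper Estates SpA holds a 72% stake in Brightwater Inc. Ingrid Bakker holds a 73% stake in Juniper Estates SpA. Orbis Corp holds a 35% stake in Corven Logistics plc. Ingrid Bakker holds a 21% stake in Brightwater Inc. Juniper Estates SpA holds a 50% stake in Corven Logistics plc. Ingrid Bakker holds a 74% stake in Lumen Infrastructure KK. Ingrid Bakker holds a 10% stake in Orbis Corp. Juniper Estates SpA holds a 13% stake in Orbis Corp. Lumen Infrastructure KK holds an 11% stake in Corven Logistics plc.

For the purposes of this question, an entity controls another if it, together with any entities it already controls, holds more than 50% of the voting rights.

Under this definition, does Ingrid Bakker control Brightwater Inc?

Ingrid holds 74% of Lumen, so Ingrid controls Lumen.
Ingrid holds 73% of Juniper, so Ingrid controls Juniper.
Lumen and Ingrid and Juniper together hold 7% + 21% + 72% = 100% of Brightwater, so Ingrid controls Brightwater.

Yes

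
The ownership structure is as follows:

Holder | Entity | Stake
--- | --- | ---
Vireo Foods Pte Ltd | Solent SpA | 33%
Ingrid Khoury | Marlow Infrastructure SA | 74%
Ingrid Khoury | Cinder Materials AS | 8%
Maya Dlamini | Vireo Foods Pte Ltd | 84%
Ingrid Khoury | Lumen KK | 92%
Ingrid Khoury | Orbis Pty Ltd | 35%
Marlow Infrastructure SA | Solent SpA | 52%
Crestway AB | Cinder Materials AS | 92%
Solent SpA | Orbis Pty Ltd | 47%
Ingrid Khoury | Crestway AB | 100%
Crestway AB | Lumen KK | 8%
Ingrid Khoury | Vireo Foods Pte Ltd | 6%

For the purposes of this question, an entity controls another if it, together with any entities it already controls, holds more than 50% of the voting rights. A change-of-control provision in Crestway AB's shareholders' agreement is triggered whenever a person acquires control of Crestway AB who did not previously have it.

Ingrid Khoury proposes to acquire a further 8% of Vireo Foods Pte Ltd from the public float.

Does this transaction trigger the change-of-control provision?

No

The purchase changes only Ingrid's holdings, so Ingrid is the only person who could newly come to control Crestway.
Ingrid holds 100% of Crestway, so Ingrid controls Crestway.
So Ingrid already controls Crestway before the transaction.
After the purchase, Ingrid's direct stake in Vireo rises to 6% + 8% = 14%.
Ingrid controlled Crestway already, so this is not a new person acquiring control; every other person's position is unchanged or reduced.
No new person acquires control, so the clause is not triggered.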